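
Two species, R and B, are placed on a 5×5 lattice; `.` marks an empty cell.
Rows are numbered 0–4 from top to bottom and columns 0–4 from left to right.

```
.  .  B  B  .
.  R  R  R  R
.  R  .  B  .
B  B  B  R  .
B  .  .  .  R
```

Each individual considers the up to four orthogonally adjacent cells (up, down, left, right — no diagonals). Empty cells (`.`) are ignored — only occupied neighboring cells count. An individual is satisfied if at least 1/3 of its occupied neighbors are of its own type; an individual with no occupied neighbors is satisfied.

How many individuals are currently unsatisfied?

2

Row 0: (0,2)B 1/2 satisfied · (0,3)B 1/2 satisfied
Row 1: (1,1)R 2/2 satisfied · (1,2)R 2/3 satisfied · (1,3)R 2/4 satisfied · (1,4)R 1/1 satisfied
Row 2: (2,1)R 1/2 satisfied · (2,3)B 0/2 not
Row 3: (3,0)B 2/2 satisfied · (3,1)B 2/3 satisfied · (3,2)B 1/2 satisfied · (3,3)R 0/2 not
Row 4: (4,0)B 1/1 satisfied · (4,4)R 0/0 satisfied
Unsatisfied: (2,3), (3,3) — 2 in total.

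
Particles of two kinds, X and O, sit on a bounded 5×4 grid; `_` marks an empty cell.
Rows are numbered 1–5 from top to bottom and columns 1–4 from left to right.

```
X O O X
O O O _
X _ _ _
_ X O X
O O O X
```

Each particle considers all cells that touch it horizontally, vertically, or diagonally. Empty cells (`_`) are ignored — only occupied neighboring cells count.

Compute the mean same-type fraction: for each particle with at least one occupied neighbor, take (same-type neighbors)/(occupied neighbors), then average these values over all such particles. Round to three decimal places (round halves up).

Row 1: (1,1)X 0/3 · (1,2)O 4/5 · (1,3)O 3/4 · (1,4)X 0/2
Row 2: (2,1)O 2/4 · (2,2)O 4/6 · (2,3)O 3/4
Row 3: (3,1)X 1/3
Row 4: (4,2)X 1/5 · (4,3)O 2/5 · (4,4)X 1/3
Row 5: (5,1)O 1/2 · (5,2)O 3/4 · (5,3)O 2/5 · (5,4)X 1/3
Sum over 15 particles: 0/3 + 4/5 + 3/4 + 0/2 + 2/4 + 4/6 + 3/4 + 1/3 + 1/5 + 2/5 + 1/3 + 1/2 + 3/4 + 2/5 + 1/3 = 403/60; mean = 403/60 ÷ 15 = 403/900 = 0.447777… → 0.448.

0.448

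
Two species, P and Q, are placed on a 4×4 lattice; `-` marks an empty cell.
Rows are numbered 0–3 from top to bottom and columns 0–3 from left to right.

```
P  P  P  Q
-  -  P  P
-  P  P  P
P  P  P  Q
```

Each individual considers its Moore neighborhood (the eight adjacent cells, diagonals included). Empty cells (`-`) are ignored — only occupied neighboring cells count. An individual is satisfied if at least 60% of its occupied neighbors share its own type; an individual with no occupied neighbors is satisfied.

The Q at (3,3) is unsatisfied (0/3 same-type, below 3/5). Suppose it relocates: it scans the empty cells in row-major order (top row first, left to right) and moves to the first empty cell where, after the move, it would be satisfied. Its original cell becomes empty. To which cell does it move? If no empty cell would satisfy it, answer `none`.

Vacating (3,3). Empty cells in order:
  (1,0): 0/3 same-type → still unsatisfied.
  (1,1): 0/6 same-type → still unsatisfied.
  (2,0): 0/3 same-type → still unsatisfied.

none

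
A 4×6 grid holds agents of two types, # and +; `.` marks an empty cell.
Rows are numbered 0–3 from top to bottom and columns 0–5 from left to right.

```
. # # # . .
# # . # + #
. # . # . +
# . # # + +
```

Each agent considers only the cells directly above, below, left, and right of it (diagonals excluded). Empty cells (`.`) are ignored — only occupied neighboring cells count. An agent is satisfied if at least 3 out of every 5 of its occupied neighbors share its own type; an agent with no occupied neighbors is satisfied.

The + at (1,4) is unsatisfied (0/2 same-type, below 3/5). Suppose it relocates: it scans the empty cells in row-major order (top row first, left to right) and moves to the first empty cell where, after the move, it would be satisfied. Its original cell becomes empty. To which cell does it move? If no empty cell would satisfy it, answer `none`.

(2,4)

Vacating (1,4). Empty cells in order:
  (0,0): 0/2 same-type → still unsatisfied.
  (0,4): 0/1 same-type → still unsatisfied.
  (0,5): 0/1 same-type → still unsatisfied.
  (1,2): 0/3 same-type → still unsatisfied.
  (2,0): 0/3 same-type → still unsatisfied.
  (2,2): 0/3 same-type → still unsatisfied.
  (2,4): 2/3 same-type → satisfied — stop here.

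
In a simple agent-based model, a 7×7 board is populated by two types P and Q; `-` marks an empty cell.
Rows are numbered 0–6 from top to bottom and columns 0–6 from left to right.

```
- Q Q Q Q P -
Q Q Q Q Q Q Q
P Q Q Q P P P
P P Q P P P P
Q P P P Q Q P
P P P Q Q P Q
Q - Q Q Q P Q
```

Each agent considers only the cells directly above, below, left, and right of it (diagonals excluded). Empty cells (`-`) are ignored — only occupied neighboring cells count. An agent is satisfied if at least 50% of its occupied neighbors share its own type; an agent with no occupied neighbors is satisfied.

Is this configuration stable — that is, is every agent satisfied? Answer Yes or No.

No

Row 0: (0,1)Q 2/2 ok · (0,2)Q 3/3 ok · (0,3)Q 3/3 ok · (0,4)Q 2/3 ok · (0,5)P 0/2 unhappy
Row 1: (1,0)Q 1/2 ok · (1,1)Q 4/4 ok · (1,2)Q 4/4 ok · (1,3)Q 4/4 ok · (1,4)Q 3/4 ok · (1,5)Q 2/4 ok · (1,6)Q 1/2 ok
Row 2: (2,0)P 1/3 unhappy · (2,1)Q 2/4 ok · (2,2)Q 4/4 ok · (2,3)Q 2/4 ok · (2,4)P 2/4 ok · (2,5)P 3/4 ok · (2,6)P 2/3 ok
Row 3: (3,0)P 2/3 ok · (3,1)P 2/4 ok · (3,2)Q 1/4 unhappy · (3,3)P 2/4 ok · (3,4)P 3/4 ok · (3,5)P 3/4 ok · (3,6)P 3/3 ok
Row 4: (4,0)Q 0/3 unhappy · (4,1)P 3/4 ok · (4,2)P 3/4 ok · (4,3)P 2/4 ok · (4,4)Q 2/4 ok · (4,5)Q 1/4 unhappy · (4,6)P 1/3 unhappy
Row 5: (5,0)P 1/3 unhappy · (5,1)P 3/3 ok · (5,2)P 2/4 ok · (5,3)Q 2/4 ok · (5,4)Q 3/4 ok · (5,5)P 1/4 unhappy · (5,6)Q 1/3 unhappy
Row 6: (6,0)Q 0/1 unhappy · (6,2)Q 1/2 ok · (6,3)Q 3/3 ok · (6,4)Q 2/3 ok · (6,5)P 1/3 unhappy · (6,6)Q 1/2 ok
For instance (0,5) has only 0/2 same-type neighbors, below 1/2.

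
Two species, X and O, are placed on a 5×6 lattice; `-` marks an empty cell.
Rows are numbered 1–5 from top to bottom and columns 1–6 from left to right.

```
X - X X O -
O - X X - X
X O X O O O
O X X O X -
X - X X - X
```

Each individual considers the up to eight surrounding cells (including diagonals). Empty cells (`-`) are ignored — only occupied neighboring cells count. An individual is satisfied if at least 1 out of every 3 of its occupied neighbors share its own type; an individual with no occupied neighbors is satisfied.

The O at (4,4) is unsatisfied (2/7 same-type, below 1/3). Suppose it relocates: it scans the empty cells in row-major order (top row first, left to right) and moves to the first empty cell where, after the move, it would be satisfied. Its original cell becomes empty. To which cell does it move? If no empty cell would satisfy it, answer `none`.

Vacating (4,4). Empty cells in order:
  (1,2): 1/4 same-type → still unsatisfied.
  (1,6): 1/2 same-type → satisfied — stop here.

(1,6)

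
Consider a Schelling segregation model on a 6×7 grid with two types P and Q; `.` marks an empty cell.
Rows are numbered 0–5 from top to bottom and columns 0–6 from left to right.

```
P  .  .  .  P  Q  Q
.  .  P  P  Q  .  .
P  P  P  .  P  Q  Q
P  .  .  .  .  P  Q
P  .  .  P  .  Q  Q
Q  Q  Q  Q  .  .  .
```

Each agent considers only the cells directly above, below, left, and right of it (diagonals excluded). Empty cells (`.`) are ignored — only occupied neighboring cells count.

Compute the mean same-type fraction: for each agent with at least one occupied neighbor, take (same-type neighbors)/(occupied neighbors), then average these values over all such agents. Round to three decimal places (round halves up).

0.609

(0,0)P — no occupied neighbors
(0,4)P 0/2
(0,5)Q 1/2
(0,6)Q 1/1
(1,2)P 2/2
(1,3)P 1/2
(1,4)Q 0/3
(2,0)P 2/2
(2,1)P 2/2
(2,2)P 2/2
(2,4)P 0/2
(2,5)Q 1/3
(2,6)Q 2/2
(3,0)P 2/2
(3,5)P 0/3
(3,6)Q 2/3
(4,0)P 1/2
(4,3)P 0/1
(4,5)Q 1/2
(4,6)Q 2/2
(5,0)Q 1/2
(5,1)Q 2/2
(5,2)Q 2/2
(5,3)Q 1/2
Sum over 23 agents: 0/2 + 1/2 + 1/1 + 2/2 + 1/2 + 0/3 + 2/2 + 2/2 + 2/2 + 0/2 + 1/3 + 2/2 + 2/2 + 0/3 + 2/3 + 1/2 + 0/1 + 1/2 + 2/2 + 1/2 + 2/2 + 2/2 + 1/2 = 14; mean = 14 ÷ 23 = 14/23 = 0.608695… → 0.609.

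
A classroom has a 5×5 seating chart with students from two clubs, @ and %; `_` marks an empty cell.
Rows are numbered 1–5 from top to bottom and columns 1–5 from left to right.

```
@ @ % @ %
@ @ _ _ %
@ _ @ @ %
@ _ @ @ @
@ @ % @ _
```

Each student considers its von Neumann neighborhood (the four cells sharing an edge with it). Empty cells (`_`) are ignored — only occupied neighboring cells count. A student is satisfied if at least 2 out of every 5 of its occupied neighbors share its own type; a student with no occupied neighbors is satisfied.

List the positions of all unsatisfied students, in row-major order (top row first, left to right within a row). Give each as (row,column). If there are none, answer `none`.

Row 1: (1,1)@ 2/2 ok · (1,2)@ 2/3 ok · (1,3)% 0/2 unhappy · (1,4)@ 0/2 unhappy · (1,5)% 1/2 ok
Row 2: (2,1)@ 3/3 ok · (2,2)@ 2/2 ok · (2,5)% 2/2 ok
Row 3: (3,1)@ 2/2 ok · (3,3)@ 2/2 ok · (3,4)@ 2/3 ok · (3,5)% 1/3 unhappy
Row 4: (4,1)@ 2/2 ok · (4,3)@ 2/3 ok · (4,4)@ 4/4 ok · (4,5)@ 1/2 ok
Row 5: (5,1)@ 2/2 ok · (5,2)@ 1/2 ok · (5,3)% 0/3 unhappy · (5,4)@ 1/2 ok

(1,3), (1,4), (3,5), (5,3)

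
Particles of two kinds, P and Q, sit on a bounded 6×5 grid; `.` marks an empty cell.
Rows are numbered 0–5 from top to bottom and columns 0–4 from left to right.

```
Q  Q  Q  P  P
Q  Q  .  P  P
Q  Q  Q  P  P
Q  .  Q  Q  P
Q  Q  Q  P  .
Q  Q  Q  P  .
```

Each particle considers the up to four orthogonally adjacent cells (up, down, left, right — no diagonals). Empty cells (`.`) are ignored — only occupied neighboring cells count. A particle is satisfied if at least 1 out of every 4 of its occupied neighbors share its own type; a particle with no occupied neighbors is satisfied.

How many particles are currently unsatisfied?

0

(0,0)Q 2/2 ✓
(0,1)Q 3/3 ✓
(0,2)Q 1/2 ✓
(0,3)P 2/3 ✓
(0,4)P 2/2 ✓
(1,0)Q 3/3 ✓
(1,1)Q 3/3 ✓
(1,3)P 3/3 ✓
(1,4)P 3/3 ✓
(2,0)Q 3/3 ✓
(2,1)Q 3/3 ✓
(2,2)Q 2/3 ✓
(2,3)P 2/4 ✓
(2,4)P 3/3 ✓
(3,0)Q 2/2 ✓
(3,2)Q 3/3 ✓
(3,3)Q 1/4 ✓
(3,4)P 1/2 ✓
(4,0)Q 3/3 ✓
(4,1)Q 3/3 ✓
(4,2)Q 3/4 ✓
(4,3)P 1/3 ✓
(5,0)Q 2/2 ✓
(5,1)Q 3/3 ✓
(5,2)Q 2/3 ✓
(5,3)P 1/2 ✓
Every one meets the threshold.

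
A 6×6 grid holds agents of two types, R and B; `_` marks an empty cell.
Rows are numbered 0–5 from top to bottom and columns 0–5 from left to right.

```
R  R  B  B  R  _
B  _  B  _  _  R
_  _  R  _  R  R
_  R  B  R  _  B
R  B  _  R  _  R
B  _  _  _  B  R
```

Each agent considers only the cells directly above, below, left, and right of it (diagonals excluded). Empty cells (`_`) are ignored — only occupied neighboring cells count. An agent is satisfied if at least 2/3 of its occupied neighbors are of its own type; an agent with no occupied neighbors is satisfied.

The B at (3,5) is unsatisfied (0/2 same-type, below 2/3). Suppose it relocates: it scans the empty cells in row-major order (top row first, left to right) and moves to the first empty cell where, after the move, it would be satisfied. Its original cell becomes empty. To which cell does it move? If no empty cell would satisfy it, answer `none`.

(1,1)

Vacating (3,5). Empty cells in order:
  (0,5): 0/2 same-type → still unsatisfied.
  (1,1): 2/3 same-type → satisfied — stop here.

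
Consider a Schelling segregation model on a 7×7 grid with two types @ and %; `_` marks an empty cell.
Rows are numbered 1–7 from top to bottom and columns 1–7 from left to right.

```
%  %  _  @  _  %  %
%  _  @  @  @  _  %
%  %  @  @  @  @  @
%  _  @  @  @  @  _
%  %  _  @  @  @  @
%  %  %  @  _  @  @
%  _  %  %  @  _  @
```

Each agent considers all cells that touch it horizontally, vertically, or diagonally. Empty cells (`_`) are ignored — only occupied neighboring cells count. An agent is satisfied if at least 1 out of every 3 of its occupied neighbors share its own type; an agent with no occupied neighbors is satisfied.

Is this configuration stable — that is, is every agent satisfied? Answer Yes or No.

Row 1: (1,1)% 2/2 ✓ · (1,2)% 2/3 ✓ · (1,4)@ 3/3 ✓ · (1,6)% 2/3 ✓ · (1,7)% 2/2 ✓
Row 2: (2,1)% 4/4 ✓ · (2,3)@ 4/6 ✓ · (2,4)@ 6/6 ✓ · (2,5)@ 5/6 ✓ · (2,7)% 2/4 ✓
Row 3: (3,1)% 3/3 ✓ · (3,2)% 3/6 ✓ · (3,3)@ 5/6 ✓ · (3,4)@ 8/8 ✓ · (3,5)@ 7/7 ✓ · (3,6)@ 5/6 ✓ · (3,7)@ 2/3 ✓
Row 4: (4,1)% 4/4 ✓ · (4,3)@ 4/6 ✓ · (4,4)@ 7/7 ✓ · (4,5)@ 8/8 ✓ · (4,6)@ 7/7 ✓
Row 5: (5,1)% 4/4 ✓ · (5,2)% 5/6 ✓ · (5,4)@ 5/6 ✓ · (5,5)@ 7/7 ✓ · (5,6)@ 6/6 ✓ · (5,7)@ 4/4 ✓
Row 6: (6,1)% 4/4 ✓ · (6,2)% 6/6 ✓ · (6,3)% 4/6 ✓ · (6,4)@ 3/6 ✓ · (6,6)@ 6/6 ✓ · (6,7)@ 4/4 ✓
Row 7: (7,1)% 2/2 ✓ · (7,3)% 3/4 ✓ · (7,4)% 2/4 ✓ · (7,5)@ 2/3 ✓ · (7,7)@ 2/2 ✓
All meet the threshold, so the configuration is stable.

Yes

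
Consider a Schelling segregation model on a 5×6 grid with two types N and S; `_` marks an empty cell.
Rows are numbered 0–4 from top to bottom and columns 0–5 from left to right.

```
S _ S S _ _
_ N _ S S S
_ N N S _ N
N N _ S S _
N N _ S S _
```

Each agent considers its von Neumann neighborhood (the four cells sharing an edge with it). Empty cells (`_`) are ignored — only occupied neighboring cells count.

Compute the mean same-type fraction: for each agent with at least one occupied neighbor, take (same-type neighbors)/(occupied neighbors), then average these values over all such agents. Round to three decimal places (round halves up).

0.870

Row 0: (0,0)S — no occupied neighbors · (0,2)S 1/1 · (0,3)S 2/2
Row 1: (1,1)N 1/1 · (1,3)S 3/3 · (1,4)S 2/2 · (1,5)S 1/2
Row 2: (2,1)N 3/3 · (2,2)N 1/2 · (2,3)S 2/3 · (2,5)N 0/1
Row 3: (3,0)N 2/2 · (3,1)N 3/3 · (3,3)S 3/3 · (3,4)S 2/2
Row 4: (4,0)N 2/2 · (4,1)N 2/2 · (4,3)S 2/2 · (4,4)S 2/2
Sum over 18 agents: 1/1 + 2/2 + 1/1 + 3/3 + 2/2 + 1/2 + 3/3 + 1/2 + 2/3 + 0/1 + 2/2 + 3/3 + 3/3 + 2/2 + 2/2 + 2/2 + 2/2 + 2/2 = 47/3; mean = 47/3 ÷ 18 = 47/54 = 0.870370… → 0.870.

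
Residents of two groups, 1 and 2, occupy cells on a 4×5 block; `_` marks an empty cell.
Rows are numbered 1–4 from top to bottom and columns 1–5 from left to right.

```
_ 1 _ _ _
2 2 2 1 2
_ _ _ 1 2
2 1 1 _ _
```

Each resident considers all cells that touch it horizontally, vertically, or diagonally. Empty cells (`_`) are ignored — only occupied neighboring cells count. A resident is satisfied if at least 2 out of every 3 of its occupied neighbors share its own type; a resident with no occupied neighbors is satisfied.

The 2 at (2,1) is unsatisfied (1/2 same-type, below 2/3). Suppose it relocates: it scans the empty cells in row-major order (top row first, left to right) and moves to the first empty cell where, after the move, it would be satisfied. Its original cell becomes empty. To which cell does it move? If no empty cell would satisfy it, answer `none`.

(1,4)

Vacating (2,1). Empty cells in order:
  (1,1): 1/2 same-type → still unsatisfied.
  (1,3): 2/4 same-type → still unsatisfied.
  (1,4): 2/3 same-type → satisfied — stop here.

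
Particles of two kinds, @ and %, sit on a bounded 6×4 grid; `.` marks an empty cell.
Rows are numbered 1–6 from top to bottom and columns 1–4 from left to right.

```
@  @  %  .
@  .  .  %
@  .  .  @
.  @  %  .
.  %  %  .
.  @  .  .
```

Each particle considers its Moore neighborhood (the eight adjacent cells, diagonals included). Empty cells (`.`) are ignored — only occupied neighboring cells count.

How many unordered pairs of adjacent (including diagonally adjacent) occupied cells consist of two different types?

8

Scan each occupied cell's neighbors to the right and below (and the two forward diagonals) so each pair is counted once.
From row 1: 1 unlike of 5 pairs (running 1/5).
From row 2: 1 unlike of 2 pairs (running 2/7).
From row 3: 1 unlike of 2 pairs (running 3/9).
From row 4: 3 unlike of 5 pairs (running 6/14).
From row 5: 2 unlike of 3 pairs (running 8/17).
Total adjacent occupied pairs: 17; unlike-type pairs: 8.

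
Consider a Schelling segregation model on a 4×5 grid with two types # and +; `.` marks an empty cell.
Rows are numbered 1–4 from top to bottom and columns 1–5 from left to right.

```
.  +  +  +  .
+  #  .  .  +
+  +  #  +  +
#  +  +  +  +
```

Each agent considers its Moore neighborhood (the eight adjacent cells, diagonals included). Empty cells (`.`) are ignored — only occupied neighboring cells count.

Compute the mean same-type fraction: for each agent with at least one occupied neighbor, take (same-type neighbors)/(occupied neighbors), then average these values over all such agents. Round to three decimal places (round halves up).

0.664

(1,2)+ 2/3
(1,3)+ 2/3
(1,4)+ 2/2
(2,1)+ 3/4
(2,2)# 1/6
(2,5)+ 3/3
(3,1)+ 3/5
(3,2)+ 4/7
(3,3)# 1/6
(3,4)+ 5/6
(3,5)+ 4/4
(4,1)# 0/3
(4,2)+ 3/5
(4,3)+ 4/5
(4,4)+ 4/5
(4,5)+ 3/3
Sum over 16 agents: 2/3 + 2/3 + 2/2 + 3/4 + 1/6 + 3/3 + 3/5 + 4/7 + 1/6 + 5/6 + 4/4 + 0/3 + 3/5 + 4/5 + 4/5 + 3/3 = 1487/140; mean = 1487/140 ÷ 16 = 1487/2240 = 0.663839… → 0.664.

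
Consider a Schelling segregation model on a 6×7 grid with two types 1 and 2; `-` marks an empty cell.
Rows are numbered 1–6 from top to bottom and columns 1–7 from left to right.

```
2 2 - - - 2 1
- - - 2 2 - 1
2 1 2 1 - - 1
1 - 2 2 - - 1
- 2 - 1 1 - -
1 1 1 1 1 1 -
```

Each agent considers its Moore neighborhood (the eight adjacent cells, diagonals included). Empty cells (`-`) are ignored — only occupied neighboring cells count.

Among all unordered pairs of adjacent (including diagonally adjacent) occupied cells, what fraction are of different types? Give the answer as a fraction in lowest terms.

3/7

Scan each occupied cell's neighbors to the right and below (and the two forward diagonals) so each pair is counted once.
Row 1: 2(1,1)–2(1,2)= 2(1,6)–1(1,7)≠ 2(1,6)–1(2,7)≠ 2(1,6)–2(2,5)= 1(1,7)–1(2,7)=  → 2/5 unlike.
Row 2: 2(2,4)–2(2,5)= 2(2,4)–1(3,4)≠ 2(2,4)–2(3,3)= 2(2,5)–1(3,4)≠ 1(2,7)–1(3,7)=  → 2/5 unlike.
Row 3: 2(3,1)–1(3,2)≠ 2(3,1)–1(4,1)≠ 1(3,2)–2(3,3)≠ 1(3,2)–2(4,3)≠ 1(3,2)–1(4,1)= 2(3,3)–1(3,4)≠ 2(3,3)–2(4,3)= 2(3,3)–2(4,4)= 1(3,4)–2(4,4)≠ 1(3,4)–2(4,3)≠ 1(3,7)–1(4,7)=  → 7/11 unlike.
Row 4: 1(4,1)–2(5,2)≠ 2(4,3)–2(4,4)= 2(4,3)–1(5,4)≠ 2(4,3)–2(5,2)= 2(4,4)–1(5,4)≠ 2(4,4)–1(5,5)≠  → 4/6 unlike.
Row 5: 2(5,2)–1(6,2)≠ 2(5,2)–1(6,3)≠ 2(5,2)–1(6,1)≠ 1(5,4)–1(5,5)= 1(5,4)–1(6,4)= 1(5,4)–1(6,5)= 1(5,4)–1(6,3)= 1(5,5)–1(6,5)= 1(5,5)–1(6,6)= 1(5,5)–1(6,4)=  → 3/10 unlike.
Row 6: 1(6,1)–1(6,2)= 1(6,2)–1(6,3)= 1(6,3)–1(6,4)= 1(6,4)–1(6,5)= 1(6,5)–1(6,6)=  → 0/5 unlike.
Total adjacent occupied pairs: 42; unlike-type pairs: 18.
18/42 reduces to 3/7.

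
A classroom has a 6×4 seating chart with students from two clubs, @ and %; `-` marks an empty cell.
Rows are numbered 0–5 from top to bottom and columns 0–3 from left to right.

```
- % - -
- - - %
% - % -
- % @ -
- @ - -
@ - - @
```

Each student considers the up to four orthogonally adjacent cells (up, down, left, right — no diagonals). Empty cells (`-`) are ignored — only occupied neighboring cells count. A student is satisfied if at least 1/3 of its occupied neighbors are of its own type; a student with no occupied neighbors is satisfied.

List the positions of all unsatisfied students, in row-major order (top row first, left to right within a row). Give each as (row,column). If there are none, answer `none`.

(2,2), (3,1), (3,2), (4,1)

(0,1)% 0/0 ok
(1,3)% 0/0 ok
(2,0)% 0/0 ok
(2,2)% 0/1 unhappy
(3,1)% 0/2 unhappy
(3,2)@ 0/2 unhappy
(4,1)@ 0/1 unhappy
(5,0)@ 0/0 ok
(5,3)@ 0/0 ok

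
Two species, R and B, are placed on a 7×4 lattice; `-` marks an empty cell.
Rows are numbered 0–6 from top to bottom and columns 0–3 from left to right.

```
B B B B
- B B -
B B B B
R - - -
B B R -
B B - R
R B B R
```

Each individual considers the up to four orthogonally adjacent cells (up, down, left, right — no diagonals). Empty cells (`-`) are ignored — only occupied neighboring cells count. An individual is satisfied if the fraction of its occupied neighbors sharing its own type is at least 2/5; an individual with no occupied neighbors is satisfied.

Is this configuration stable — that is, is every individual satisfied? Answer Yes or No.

No

(0,0)B 1/1 satisfied
(0,1)B 3/3 satisfied
(0,2)B 3/3 satisfied
(0,3)B 1/1 satisfied
(1,1)B 3/3 satisfied
(1,2)B 3/3 satisfied
(2,0)B 1/2 satisfied
(2,1)B 3/3 satisfied
(2,2)B 3/3 satisfied
(2,3)B 1/1 satisfied
(3,0)R 0/2 not
(4,0)B 2/3 satisfied
(4,1)B 2/3 satisfied
(4,2)R 0/1 not
(5,0)B 2/3 satisfied
(5,1)B 3/3 satisfied
(5,3)R 1/1 satisfied
(6,0)R 0/2 not
(6,1)B 2/3 satisfied
(6,2)B 1/2 satisfied
(6,3)R 1/2 satisfied
For instance (3,0) has only 0/2 same-type neighbors, below 2/5.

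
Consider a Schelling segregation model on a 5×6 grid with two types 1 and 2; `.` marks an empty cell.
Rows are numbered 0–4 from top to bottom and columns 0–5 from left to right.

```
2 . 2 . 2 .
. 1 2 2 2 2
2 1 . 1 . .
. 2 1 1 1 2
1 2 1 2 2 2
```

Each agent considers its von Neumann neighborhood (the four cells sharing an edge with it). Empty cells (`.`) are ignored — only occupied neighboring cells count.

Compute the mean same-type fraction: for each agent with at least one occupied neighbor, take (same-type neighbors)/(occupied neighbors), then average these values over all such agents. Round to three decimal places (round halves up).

0.567

Row 0: (0,0)2 — no occupied neighbors · (0,2)2 1/1 · (0,4)2 1/1
Row 1: (1,1)1 1/2 · (1,2)2 2/3 · (1,3)2 2/3 · (1,4)2 3/3 · (1,5)2 1/1
Row 2: (2,0)2 0/1 · (2,1)1 1/3 · (2,3)1 1/2
Row 3: (3,1)2 1/3 · (3,2)1 2/3 · (3,3)1 3/4 · (3,4)1 1/3 · (3,5)2 1/2
Row 4: (4,0)1 0/1 · (4,1)2 1/3 · (4,2)1 1/3 · (4,3)2 1/3 · (4,4)2 2/3 · (4,5)2 2/2
Sum over 21 agents: 1/1 + 1/1 + 1/2 + 2/3 + 2/3 + 3/3 + 1/1 + 0/1 + 1/3 + 1/2 + 1/3 + 2/3 + 3/4 + 1/3 + 1/2 + 0/1 + 1/3 + 1/3 + 1/3 + 2/3 + 2/2 = 143/12; mean = 143/12 ÷ 21 = 143/252 = 0.567460… → 0.567.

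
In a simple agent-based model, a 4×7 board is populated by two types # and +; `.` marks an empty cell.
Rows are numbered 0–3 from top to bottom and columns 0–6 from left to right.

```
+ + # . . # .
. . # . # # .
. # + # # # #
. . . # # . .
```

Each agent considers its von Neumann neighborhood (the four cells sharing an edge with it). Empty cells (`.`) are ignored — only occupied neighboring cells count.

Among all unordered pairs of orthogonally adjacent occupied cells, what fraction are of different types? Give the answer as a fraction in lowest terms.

Scan each occupied cell's neighbors to the right and below so each pair is counted once.
From row 0: 1 unlike of 4 pairs (running 1/4).
From row 1: 1 unlike of 4 pairs (running 2/8).
From row 2: 2 unlike of 7 pairs (running 4/15).
From row 3: 0 unlike of 1 pairs (running 4/16).
Total adjacent occupied pairs: 16; unlike-type pairs: 4.
4/16 reduces to 1/4.

1/4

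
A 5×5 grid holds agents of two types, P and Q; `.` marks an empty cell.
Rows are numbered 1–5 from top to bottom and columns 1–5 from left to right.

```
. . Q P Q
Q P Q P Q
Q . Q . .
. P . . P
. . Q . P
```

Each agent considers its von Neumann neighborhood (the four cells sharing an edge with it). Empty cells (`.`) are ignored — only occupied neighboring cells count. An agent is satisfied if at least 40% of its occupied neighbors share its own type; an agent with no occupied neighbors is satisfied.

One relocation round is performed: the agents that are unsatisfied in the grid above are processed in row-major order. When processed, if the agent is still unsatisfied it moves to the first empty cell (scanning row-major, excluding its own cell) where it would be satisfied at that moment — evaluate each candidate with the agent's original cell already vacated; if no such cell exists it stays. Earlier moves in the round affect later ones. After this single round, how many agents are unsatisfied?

Initially unsatisfied (in order): (1,4), (2,2), (2,4).
  (1,4) → (1,2).
  (2,2) → (1,1).
  (2,4) → (3,5).
Resulting grid:
P P Q . Q
Q . Q . Q
Q . Q . P
. P . . P
. . Q . P
All satisfied now.

0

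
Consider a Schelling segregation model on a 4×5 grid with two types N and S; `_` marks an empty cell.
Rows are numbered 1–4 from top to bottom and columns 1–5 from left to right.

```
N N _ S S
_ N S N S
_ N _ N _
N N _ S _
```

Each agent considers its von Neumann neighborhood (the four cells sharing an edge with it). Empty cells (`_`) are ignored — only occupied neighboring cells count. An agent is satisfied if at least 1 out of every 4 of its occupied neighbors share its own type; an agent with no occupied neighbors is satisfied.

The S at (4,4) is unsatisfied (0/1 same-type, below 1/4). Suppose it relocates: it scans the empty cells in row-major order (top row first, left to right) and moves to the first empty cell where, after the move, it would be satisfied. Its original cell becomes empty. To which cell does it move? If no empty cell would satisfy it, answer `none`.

(1,3)

Vacating (4,4). Empty cells in order:
  (1,3): 2/3 same-type → satisfied — stop here.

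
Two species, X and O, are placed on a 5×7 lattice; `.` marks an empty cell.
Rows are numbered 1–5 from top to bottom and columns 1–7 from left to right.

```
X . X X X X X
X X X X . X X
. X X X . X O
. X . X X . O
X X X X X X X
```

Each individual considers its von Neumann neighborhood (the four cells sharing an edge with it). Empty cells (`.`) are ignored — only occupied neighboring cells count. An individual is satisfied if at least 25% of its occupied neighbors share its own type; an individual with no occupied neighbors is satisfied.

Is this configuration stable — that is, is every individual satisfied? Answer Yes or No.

Row 1: (1,1)X 1/1 ✓ · (1,3)X 2/2 ✓ · (1,4)X 3/3 ✓ · (1,5)X 2/2 ✓ · (1,6)X 3/3 ✓ · (1,7)X 2/2 ✓
Row 2: (2,1)X 2/2 ✓ · (2,2)X 3/3 ✓ · (2,3)X 4/4 ✓ · (2,4)X 3/3 ✓ · (2,6)X 3/3 ✓ · (2,7)X 2/3 ✓
Row 3: (3,2)X 3/3 ✓ · (3,3)X 3/3 ✓ · (3,4)X 3/3 ✓ · (3,6)X 1/2 ✓ · (3,7)O 1/3 ✓
Row 4: (4,2)X 2/2 ✓ · (4,4)X 3/3 ✓ · (4,5)X 2/2 ✓ · (4,7)O 1/2 ✓
Row 5: (5,1)X 1/1 ✓ · (5,2)X 3/3 ✓ · (5,3)X 2/2 ✓ · (5,4)X 3/3 ✓ · (5,5)X 3/3 ✓ · (5,6)X 2/2 ✓ · (5,7)X 1/2 ✓
All meet the threshold, so the configuration is stable.

Yes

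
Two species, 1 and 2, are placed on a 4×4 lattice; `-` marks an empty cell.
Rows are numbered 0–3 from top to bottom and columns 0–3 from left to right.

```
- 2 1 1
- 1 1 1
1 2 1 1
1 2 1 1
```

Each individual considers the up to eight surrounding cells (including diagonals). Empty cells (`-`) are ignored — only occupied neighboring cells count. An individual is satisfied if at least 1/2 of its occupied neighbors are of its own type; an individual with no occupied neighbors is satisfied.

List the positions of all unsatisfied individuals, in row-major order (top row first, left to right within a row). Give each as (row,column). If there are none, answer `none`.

(0,1), (2,1), (3,0), (3,1)

(0,1)2 0/3 ✗
(0,2)1 4/5 ✓
(0,3)1 3/3 ✓
(1,1)1 4/6 ✓
(1,2)1 6/8 ✓
(1,3)1 5/5 ✓
(2,0)1 2/4 ✓
(2,1)2 1/7 ✗
(2,2)1 6/8 ✓
(2,3)1 5/5 ✓
(3,0)1 1/3 ✗
(3,1)2 1/5 ✗
(3,2)1 3/5 ✓
(3,3)1 3/3 ✓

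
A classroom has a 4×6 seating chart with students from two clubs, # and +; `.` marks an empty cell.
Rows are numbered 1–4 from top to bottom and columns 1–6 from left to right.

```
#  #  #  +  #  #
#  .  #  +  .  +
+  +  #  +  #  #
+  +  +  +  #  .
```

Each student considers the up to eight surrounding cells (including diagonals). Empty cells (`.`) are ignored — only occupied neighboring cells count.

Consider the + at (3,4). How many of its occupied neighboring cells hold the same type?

3

Occupied neighbors of (3,4): (2,3)=#, (2,4)=+, (3,3)=#, (3,5)=#, (4,3)=+, (4,4)=+, (4,5)=#.
Same type (+): 3 of 7.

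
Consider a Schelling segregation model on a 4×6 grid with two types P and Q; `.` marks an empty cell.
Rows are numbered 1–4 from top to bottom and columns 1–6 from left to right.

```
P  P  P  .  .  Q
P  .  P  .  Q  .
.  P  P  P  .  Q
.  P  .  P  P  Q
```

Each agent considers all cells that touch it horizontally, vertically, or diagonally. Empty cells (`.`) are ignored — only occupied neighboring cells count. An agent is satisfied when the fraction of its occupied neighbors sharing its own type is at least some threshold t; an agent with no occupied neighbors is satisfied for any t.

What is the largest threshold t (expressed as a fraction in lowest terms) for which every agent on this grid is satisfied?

1/2

Row 1: (1,1)P 2/2 · (1,2)P 4/4 · (1,3)P 2/2 · (1,6)Q 1/1
Row 2: (2,1)P 3/3 · (2,3)P 5/5 · (2,5)Q 2/3
Row 3: (3,2)P 4/4 · (3,3)P 5/5 · (3,4)P 4/5 · (3,6)Q 2/3
Row 4: (4,2)P 2/2 · (4,4)P 3/3 · (4,5)P 2/4 · (4,6)Q 1/2
The smallest same-type fraction is 2/4 at (4,5), which reduces to 1/2. Any threshold above that leaves this agent unsatisfied.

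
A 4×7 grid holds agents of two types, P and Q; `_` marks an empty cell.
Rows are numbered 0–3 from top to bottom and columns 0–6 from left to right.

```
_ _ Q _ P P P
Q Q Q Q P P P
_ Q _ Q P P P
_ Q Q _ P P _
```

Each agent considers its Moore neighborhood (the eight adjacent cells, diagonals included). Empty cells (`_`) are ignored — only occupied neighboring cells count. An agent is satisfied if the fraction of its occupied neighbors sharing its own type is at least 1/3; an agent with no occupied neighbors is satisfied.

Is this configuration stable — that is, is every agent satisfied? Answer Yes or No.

Yes

(0,2)Q 3/3 ok
(0,4)P 3/4 ok
(0,5)P 5/5 ok
(0,6)P 3/3 ok
(1,0)Q 2/2 ok
(1,1)Q 4/4 ok
(1,2)Q 5/5 ok
(1,3)Q 3/6 ok
(1,4)P 5/7 ok
(1,5)P 8/8 ok
(1,6)P 5/5 ok
(2,1)Q 5/5 ok
(2,3)Q 3/6 ok
(2,4)P 5/7 ok
(2,5)P 7/7 ok
(2,6)P 4/4 ok
(3,1)Q 2/2 ok
(3,2)Q 3/3 ok
(3,4)P 3/4 ok
(3,5)P 4/4 ok
All meet the threshold, so the configuration is stable.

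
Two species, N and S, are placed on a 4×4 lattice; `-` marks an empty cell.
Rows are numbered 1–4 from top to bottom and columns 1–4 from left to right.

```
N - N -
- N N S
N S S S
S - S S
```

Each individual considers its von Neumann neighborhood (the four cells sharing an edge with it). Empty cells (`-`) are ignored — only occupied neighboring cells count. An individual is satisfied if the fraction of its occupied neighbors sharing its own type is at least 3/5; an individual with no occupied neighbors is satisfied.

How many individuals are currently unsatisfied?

6

Row 1: (1,1)N 0/0 satisfied · (1,3)N 1/1 satisfied
Row 2: (2,2)N 1/2 not · (2,3)N 2/4 not · (2,4)S 1/2 not
Row 3: (3,1)N 0/2 not · (3,2)S 1/3 not · (3,3)S 3/4 satisfied · (3,4)S 3/3 satisfied
Row 4: (4,1)S 0/1 not · (4,3)S 2/2 satisfied · (4,4)S 2/2 satisfied
Unsatisfied: (2,2), (2,3), (2,4), (3,1), (3,2), (4,1) — 6 in total.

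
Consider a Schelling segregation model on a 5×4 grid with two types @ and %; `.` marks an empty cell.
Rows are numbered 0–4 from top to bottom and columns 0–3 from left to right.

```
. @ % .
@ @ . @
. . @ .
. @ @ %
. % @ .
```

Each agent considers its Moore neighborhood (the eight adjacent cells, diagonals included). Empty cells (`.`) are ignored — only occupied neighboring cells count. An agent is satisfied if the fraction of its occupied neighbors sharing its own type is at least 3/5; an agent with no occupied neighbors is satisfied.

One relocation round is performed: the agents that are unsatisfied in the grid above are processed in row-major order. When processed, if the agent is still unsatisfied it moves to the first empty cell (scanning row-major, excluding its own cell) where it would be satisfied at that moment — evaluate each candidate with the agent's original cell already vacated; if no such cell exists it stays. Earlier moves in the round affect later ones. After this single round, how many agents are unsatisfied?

Initially unsatisfied (in order): (0,2), (1,3), (3,3), (4,1), (4,2).
  (0,2): no empty cell satisfies it; stays.
  (1,3) → (0,0).
  (3,3) → (0,3).
  (4,1) → (1,3).
  (4,2): now satisfied by earlier moves; stays.
Resulting grid:
@ @ % %
@ @ . %
. . @ .
. @ @ .
. . @ .
Unsatisfied now: (0,2).

1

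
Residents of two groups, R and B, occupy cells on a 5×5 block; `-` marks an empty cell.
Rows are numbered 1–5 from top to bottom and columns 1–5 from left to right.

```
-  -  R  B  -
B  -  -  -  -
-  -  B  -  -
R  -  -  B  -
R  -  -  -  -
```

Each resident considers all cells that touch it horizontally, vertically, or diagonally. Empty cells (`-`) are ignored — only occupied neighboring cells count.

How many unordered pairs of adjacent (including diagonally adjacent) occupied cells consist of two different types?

Scan each occupied cell's neighbors to the right and below (and the two forward diagonals) so each pair is counted once.
Row 1: R(1,3)–B(1,4)≠  → 1/1 unlike.
Row 3: B(3,3)–B(4,4)=  → 0/1 unlike.
Row 4: R(4,1)–R(5,1)=  → 0/1 unlike.
Total adjacent occupied pairs: 3; unlike-type pairs: 1.

1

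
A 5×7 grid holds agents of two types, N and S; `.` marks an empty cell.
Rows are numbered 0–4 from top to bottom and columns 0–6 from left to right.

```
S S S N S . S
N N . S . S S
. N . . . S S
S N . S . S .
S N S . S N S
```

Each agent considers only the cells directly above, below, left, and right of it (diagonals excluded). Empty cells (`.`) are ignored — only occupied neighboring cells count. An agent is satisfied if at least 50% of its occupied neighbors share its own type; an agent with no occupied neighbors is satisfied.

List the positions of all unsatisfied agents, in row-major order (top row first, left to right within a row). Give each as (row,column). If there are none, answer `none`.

(0,0)S 1/2 ok
(0,1)S 2/3 ok
(0,2)S 1/2 ok
(0,3)N 0/3 unhappy
(0,4)S 0/1 unhappy
(0,6)S 1/1 ok
(1,0)N 1/2 ok
(1,1)N 2/3 ok
(1,3)S 0/1 unhappy
(1,5)S 2/2 ok
(1,6)S 3/3 ok
(2,1)N 2/2 ok
(2,5)S 3/3 ok
(2,6)S 2/2 ok
(3,0)S 1/2 ok
(3,1)N 2/3 ok
(3,3)S 0/0 ok
(3,5)S 1/2 ok
(4,0)S 1/2 ok
(4,1)N 1/3 unhappy
(4,2)S 0/1 unhappy
(4,4)S 0/1 unhappy
(4,5)N 0/3 unhappy
(4,6)S 0/1 unhappy

(0,3), (0,4), (1,3), (4,1), (4,2), (4,4), (4,5), (4,6)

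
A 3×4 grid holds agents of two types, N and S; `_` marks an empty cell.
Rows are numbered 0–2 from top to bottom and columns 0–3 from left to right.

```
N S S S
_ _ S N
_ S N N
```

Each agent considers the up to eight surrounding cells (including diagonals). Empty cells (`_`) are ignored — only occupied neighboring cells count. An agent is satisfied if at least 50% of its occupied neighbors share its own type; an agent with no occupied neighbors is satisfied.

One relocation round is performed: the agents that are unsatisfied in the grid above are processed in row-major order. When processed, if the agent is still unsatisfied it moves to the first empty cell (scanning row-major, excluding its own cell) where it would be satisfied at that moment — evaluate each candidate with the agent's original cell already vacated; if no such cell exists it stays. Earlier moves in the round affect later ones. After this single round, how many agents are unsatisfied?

2

Initially unsatisfied (in order): (0,0), (1,3).
  (0,0): no empty cell satisfies it; stays.
  (1,3): no empty cell satisfies it; stays.
Resulting grid:
N S S S
_ _ S N
_ S N N
Unsatisfied now: (0,0), (1,3).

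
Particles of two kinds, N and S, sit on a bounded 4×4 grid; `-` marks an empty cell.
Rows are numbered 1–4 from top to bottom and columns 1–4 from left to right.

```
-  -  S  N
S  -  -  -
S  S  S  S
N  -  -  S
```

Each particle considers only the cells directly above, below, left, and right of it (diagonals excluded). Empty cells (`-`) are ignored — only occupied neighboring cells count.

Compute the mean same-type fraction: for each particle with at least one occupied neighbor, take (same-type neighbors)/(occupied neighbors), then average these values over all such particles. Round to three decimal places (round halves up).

(1,3)S 0/1
(1,4)N 0/1
(2,1)S 1/1
(3,1)S 2/3
(3,2)S 2/2
(3,3)S 2/2
(3,4)S 2/2
(4,1)N 0/1
(4,4)S 1/1
Sum over 9 particles: 0/1 + 0/1 + 1/1 + 2/3 + 2/2 + 2/2 + 2/2 + 0/1 + 1/1 = 17/3; mean = 17/3 ÷ 9 = 17/27 = 0.629629… → 0.630.

0.630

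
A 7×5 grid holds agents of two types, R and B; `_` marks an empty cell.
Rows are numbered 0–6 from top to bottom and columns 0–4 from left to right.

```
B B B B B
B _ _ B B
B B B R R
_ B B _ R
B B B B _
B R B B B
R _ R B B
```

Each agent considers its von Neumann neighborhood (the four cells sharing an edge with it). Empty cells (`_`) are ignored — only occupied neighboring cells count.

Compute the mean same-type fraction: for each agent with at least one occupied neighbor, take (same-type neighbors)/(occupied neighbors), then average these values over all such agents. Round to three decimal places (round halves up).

Row 0: (0,0)B 2/2 · (0,1)B 2/2 · (0,2)B 2/2 · (0,3)B 3/3 · (0,4)B 2/2
Row 1: (1,0)B 2/2 · (1,3)B 2/3 · (1,4)B 2/3
Row 2: (2,0)B 2/2 · (2,1)B 3/3 · (2,2)B 2/3 · (2,3)R 1/3 · (2,4)R 2/3
Row 3: (3,1)B 3/3 · (3,2)B 3/3 · (3,4)R 1/1
Row 4: (4,0)B 2/2 · (4,1)B 3/4 · (4,2)B 4/4 · (4,3)B 2/2
Row 5: (5,0)B 1/3 · (5,1)R 0/3 · (5,2)B 2/4 · (5,3)B 4/4 · (5,4)B 2/2
Row 6: (6,0)R 0/1 · (6,2)R 0/2 · (6,3)B 2/3 · (6,4)B 2/2
Sum over 29 agents: 2/2 + 2/2 + 2/2 + 3/3 + 2/2 + 2/2 + 2/3 + 2/3 + 2/2 + 3/3 + 2/3 + 1/3 + 2/3 + 3/3 + 3/3 + 1/1 + 2/2 + 3/4 + 4/4 + 2/2 + 1/3 + 0/3 + 2/4 + 4/4 + 2/2 + 0/1 + 0/2 + 2/3 + 2/2 = 89/4; mean = 89/4 ÷ 29 = 89/116 = 0.767241… → 0.767.

0.767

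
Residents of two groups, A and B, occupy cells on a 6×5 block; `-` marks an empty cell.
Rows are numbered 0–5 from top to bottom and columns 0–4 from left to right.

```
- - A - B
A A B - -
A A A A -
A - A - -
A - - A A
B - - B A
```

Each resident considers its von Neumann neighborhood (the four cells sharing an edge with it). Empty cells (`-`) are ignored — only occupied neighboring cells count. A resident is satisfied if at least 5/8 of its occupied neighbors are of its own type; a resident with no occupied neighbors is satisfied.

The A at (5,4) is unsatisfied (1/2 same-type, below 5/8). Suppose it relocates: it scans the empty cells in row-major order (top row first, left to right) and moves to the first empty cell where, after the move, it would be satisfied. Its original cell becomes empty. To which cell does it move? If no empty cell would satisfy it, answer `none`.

Vacating (5,4). Empty cells in order:
  (0,0): 1/1 same-type → satisfied — stop here.

(0,0)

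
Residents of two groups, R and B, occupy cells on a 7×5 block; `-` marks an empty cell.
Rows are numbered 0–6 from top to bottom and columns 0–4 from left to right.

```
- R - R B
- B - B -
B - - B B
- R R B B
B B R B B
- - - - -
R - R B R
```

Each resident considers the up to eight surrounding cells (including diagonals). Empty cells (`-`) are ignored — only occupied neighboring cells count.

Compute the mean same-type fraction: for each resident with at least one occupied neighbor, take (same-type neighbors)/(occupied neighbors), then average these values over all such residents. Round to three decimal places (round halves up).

0.462

(0,1)R 0/1
(0,3)R 0/2
(0,4)B 1/2
(1,1)B 1/2
(1,3)B 3/4
(2,0)B 1/2
(2,3)B 4/5
(2,4)B 4/4
(3,1)R 2/5
(3,2)R 2/6
(3,3)B 5/7
(3,4)B 5/5
(4,0)B 1/2
(4,1)B 1/4
(4,2)R 2/5
(4,3)B 3/5
(4,4)B 3/3
(6,0)R — no occupied neighbors
(6,2)R 0/1
(6,3)B 0/2
(6,4)R 0/1
Sum over 20 residents: 0/1 + 0/2 + 1/2 + 1/2 + 3/4 + 1/2 + 4/5 + 4/4 + 2/5 + 2/6 + 5/7 + 5/5 + 1/2 + 1/4 + 2/5 + 3/5 + 3/3 + 0/1 + 0/2 + 0/1 = 971/105; mean = 971/105 ÷ 20 = 971/2100 = 0.462380… → 0.462.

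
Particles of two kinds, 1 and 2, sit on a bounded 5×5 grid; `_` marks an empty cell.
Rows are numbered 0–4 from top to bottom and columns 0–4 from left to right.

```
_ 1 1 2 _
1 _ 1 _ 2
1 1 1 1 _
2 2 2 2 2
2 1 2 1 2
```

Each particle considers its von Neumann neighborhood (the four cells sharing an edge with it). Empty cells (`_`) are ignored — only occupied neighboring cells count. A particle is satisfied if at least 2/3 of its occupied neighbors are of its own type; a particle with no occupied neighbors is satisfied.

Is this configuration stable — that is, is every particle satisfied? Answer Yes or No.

No

(0,1)1 1/1 ok
(0,2)1 2/3 ok
(0,3)2 0/1 unhappy
(1,0)1 1/1 ok
(1,2)1 2/2 ok
(1,4)2 0/0 ok
(2,0)1 2/3 ok
(2,1)1 2/3 ok
(2,2)1 3/4 ok
(2,3)1 1/2 unhappy
(3,0)2 2/3 ok
(3,1)2 2/4 unhappy
(3,2)2 3/4 ok
(3,3)2 2/4 unhappy
(3,4)2 2/2 ok
(4,0)2 1/2 unhappy
(4,1)1 0/3 unhappy
(4,2)2 1/3 unhappy
(4,3)1 0/3 unhappy
(4,4)2 1/2 unhappy
For instance (0,3) has only 0/1 same-type neighbors, below 2/3.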